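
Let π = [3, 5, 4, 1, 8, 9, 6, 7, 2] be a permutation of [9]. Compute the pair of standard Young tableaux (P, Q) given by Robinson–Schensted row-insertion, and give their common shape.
P = [1, 2, 6, 7] / [3, 4, 9] / [5, 8];  Q = [1, 2, 5, 6] / [3, 7, 8] / [4, 9];  common shape = (4, 3, 2)

Row-insert the values π_1, π_2, … into P one at a time, bumping the leftmost entry strictly greater than the inserted value down to the next row. The recording tableau Q records, in position (i, j), the step at which that cell was added to P.
  Insert 3 (step 1): P = [3];  Q = [1]
  Insert 5 (step 2): P = [3, 5];  Q = [1, 2]
  Insert 4 (step 3): P = [3, 4] / [5];  Q = [1, 2] / [3]
  Insert 1 (step 4): P = [1, 4] / [3] / [5];  Q = [1, 2] / [3] / [4]
  Insert 8 (step 5): P = [1, 4, 8] / [3] / [5];  Q = [1, 2, 5] / [3] / [4]
  Insert 9 (step 6): P = [1, 4, 8, 9] / [3] / [5];  Q = [1, 2, 5, 6] / [3] / [4]
  Insert 6 (step 7): P = [1, 4, 6, 9] / [3, 8] / [5];  Q = [1, 2, 5, 6] / [3, 7] / [4]
  Insert 7 (step 8): P = [1, 4, 6, 7] / [3, 8, 9] / [5];  Q = [1, 2, 5, 6] / [3, 7, 8] / [4]
  Insert 2 (step 9): P = [1, 2, 6, 7] / [3, 4, 9] / [5, 8];  Q = [1, 2, 5, 6] / [3, 7, 8] / [4, 9]
Final shape: (4, 3, 2).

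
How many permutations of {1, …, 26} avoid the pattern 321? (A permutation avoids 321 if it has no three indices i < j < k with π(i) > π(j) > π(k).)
C_26 = 18367353072152

These 321-avoiding permutations are counted by the Catalan number C_n = (1/(n + 1)) · C(2n, n). For n = 26: C_26 = (1/27) · C(52, 26) = 495918532948104/27 = 18367353072152.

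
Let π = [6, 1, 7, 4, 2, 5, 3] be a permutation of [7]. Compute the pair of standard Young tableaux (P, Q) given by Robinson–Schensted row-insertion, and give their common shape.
P = [1, 2, 3] / [4, 5] / [6, 7];  Q = [1, 3, 6] / [2, 4] / [5, 7];  common shape = (3, 2, 2)

Row-insert the values π_1, π_2, … into P one at a time, bumping the leftmost entry strictly greater than the inserted value down to the next row. The recording tableau Q records, in position (i, j), the step at which that cell was added to P.
  Insert 6 (step 1): P = [6];  Q = [1]
  Insert 1 (step 2): P = [1] / [6];  Q = [1] / [2]
  Insert 7 (step 3): P = [1, 7] / [6];  Q = [1, 3] / [2]
  Insert 4 (step 4): P = [1, 4] / [6, 7];  Q = [1, 3] / [2, 4]
  Insert 2 (step 5): P = [1, 2] / [4, 7] / [6];  Q = [1, 3] / [2, 4] / [5]
  Insert 5 (step 6): P = [1, 2, 5] / [4, 7] / [6];  Q = [1, 3, 6] / [2, 4] / [5]
  Insert 3 (step 7): P = [1, 2, 3] / [4, 5] / [6, 7];  Q = [1, 3, 6] / [2, 4] / [5, 7]
Final shape: (3, 2, 2).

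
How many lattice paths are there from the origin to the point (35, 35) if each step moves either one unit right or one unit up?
Number of paths = 112186277816662845432

A monotone lattice path from (0, 0) to (35, 35) consists of 35 east steps and 35 north steps in some order, so it is determined by which 35 of the 70 steps are east. The count is C(70, 35) = 112186277816662845432.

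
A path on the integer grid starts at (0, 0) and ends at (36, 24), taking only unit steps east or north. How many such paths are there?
Number of paths = 36052387482172425

A monotone lattice path from (0, 0) to (36, 24) consists of 36 east steps and 24 north steps in some order, so it is determined by which 36 of the 60 steps are east. The count is C(60, 36) = 36052387482172425.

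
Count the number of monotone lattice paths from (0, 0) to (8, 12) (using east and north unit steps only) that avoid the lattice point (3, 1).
Number of paths = 108498

Total paths from (0, 0) to (8, 12): C(20, 8) = 125970. Paths through (3, 1): (paths (0, 0) → (3, 1)) × (paths (3, 1) → (8, 12)) = C(4, 3) · C(16, 5) = 4 · 4368 = 17472. Avoidance count = 125970 − 17472 = 108498.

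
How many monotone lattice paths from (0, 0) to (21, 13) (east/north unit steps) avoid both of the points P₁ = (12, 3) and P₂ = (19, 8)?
Number of paths = 846897755

Inclusion–exclusion. Total paths: C(34, 21) = 927983760. Through P₁: C(15, 12)·C(19, 9) = 42031990. Through P₂: C(27, 19)·C(7, 2) = 46621575. Since P₁ is strictly southwest of P₂, a monotone path through both must visit P₁ then P₂; paths through both = C(15, 12)·C(12, 7)·C(7, 2) = 7567560. Avoid both = 927983760 − 42031990 − 46621575 + 7567560 = 846897755.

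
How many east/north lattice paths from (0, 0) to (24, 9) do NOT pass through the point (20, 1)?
Number of paths = 38556705

Total paths from (0, 0) to (24, 9): C(33, 24) = 38567100. Paths through (20, 1): (paths (0, 0) → (20, 1)) × (paths (20, 1) → (24, 9)) = C(21, 20) · C(12, 4) = 21 · 495 = 10395. Avoidance count = 38567100 − 10395 = 38556705.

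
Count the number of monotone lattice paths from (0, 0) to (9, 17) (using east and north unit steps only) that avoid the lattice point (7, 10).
Number of paths = 2424422

Total paths from (0, 0) to (9, 17): C(26, 9) = 3124550. Paths through (7, 10): (paths (0, 0) → (7, 10)) × (paths (7, 10) → (9, 17)) = C(17, 7) · C(9, 2) = 19448 · 36 = 700128. Avoidance count = 3124550 − 700128 = 2424422.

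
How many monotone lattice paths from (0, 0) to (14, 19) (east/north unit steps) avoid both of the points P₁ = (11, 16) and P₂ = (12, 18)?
Number of paths = 415912680

Inclusion–exclusion. Total paths: C(33, 14) = 818809200. Through P₁: C(27, 11)·C(6, 3) = 260757900. Through P₂: C(30, 12)·C(3, 2) = 259479675. Since P₁ is strictly southwest of P₂, a monotone path through both must visit P₁ then P₂; paths through both = C(27, 11)·C(3, 1)·C(3, 2) = 117341055. Avoid both = 818809200 − 260757900 − 259479675 + 117341055 = 415912680.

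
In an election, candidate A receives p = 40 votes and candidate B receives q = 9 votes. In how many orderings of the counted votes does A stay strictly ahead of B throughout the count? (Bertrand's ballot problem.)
Strict-lead orderings = 1299757646

Total orderings of the 49 votes with 40 for A: C(49, 40) = 2054455634. By the Bertrand ballot formula (Cycle Lemma / reflection principle), the number of orderings in which A is strictly ahead of B throughout is (p − q)/(p + q) · C(p + q, p) = (40 − 9)/(40 + 9) · 2054455634 = 1299757646.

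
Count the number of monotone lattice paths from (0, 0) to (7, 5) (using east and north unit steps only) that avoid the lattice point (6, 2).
Number of paths = 680

Total paths from (0, 0) to (7, 5): C(12, 7) = 792. Paths through (6, 2): (paths (0, 0) → (6, 2)) × (paths (6, 2) → (7, 5)) = C(8, 6) · C(4, 1) = 28 · 4 = 112. Avoidance count = 792 − 112 = 680.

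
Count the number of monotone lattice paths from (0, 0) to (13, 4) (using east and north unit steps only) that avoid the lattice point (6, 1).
Number of paths = 1540

Total paths from (0, 0) to (13, 4): C(17, 13) = 2380. Paths through (6, 1): (paths (0, 0) → (6, 1)) × (paths (6, 1) → (13, 4)) = C(7, 6) · C(10, 7) = 7 · 120 = 840. Avoidance count = 2380 − 840 = 1540.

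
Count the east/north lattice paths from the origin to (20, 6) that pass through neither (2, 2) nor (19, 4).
Number of paths = 162853

Inclusion–exclusion. Total paths: C(26, 20) = 230230. Through P₁: C(4, 2)·C(22, 18) = 43890. Through P₂: C(23, 19)·C(3, 1) = 26565. Since P₁ is strictly southwest of P₂, a monotone path through both must visit P₁ then P₂; paths through both = C(4, 2)·C(19, 17)·C(3, 1) = 3078. Avoid both = 230230 − 43890 − 26565 + 3078 = 162853.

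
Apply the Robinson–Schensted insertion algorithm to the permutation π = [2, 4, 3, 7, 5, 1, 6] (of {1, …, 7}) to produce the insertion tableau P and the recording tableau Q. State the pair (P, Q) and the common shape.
P = [1, 3, 5, 6] / [2, 7] / [4];  Q = [1, 2, 4, 7] / [3, 5] / [6];  common shape = (4, 2, 1)

Row-insert the values π_1, π_2, … into P one at a time, bumping the leftmost entry strictly greater than the inserted value down to the next row. The recording tableau Q records, in position (i, j), the step at which that cell was added to P.
  Insert 2 (step 1): P = [2];  Q = [1]
  Insert 4 (step 2): P = [2, 4];  Q = [1, 2]
  Insert 3 (step 3): P = [2, 3] / [4];  Q = [1, 2] / [3]
  Insert 7 (step 4): P = [2, 3, 7] / [4];  Q = [1, 2, 4] / [3]
  Insert 5 (step 5): P = [2, 3, 5] / [4, 7];  Q = [1, 2, 4] / [3, 5]
  Insert 1 (step 6): P = [1, 3, 5] / [2, 7] / [4];  Q = [1, 2, 4] / [3, 5] / [6]
  Insert 6 (step 7): P = [1, 3, 5, 6] / [2, 7] / [4];  Q = [1, 2, 4, 7] / [3, 5] / [6]
Final shape: (4, 2, 1).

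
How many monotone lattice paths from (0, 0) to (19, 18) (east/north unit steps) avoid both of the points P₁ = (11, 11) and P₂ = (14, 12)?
Number of paths = 9974957916

Inclusion–exclusion. Total paths: C(37, 19) = 17672631900. Through P₁: C(22, 11)·C(15, 8) = 4539454920. Through P₂: C(26, 14)·C(11, 5) = 4461857400. Since P₁ is strictly southwest of P₂, a monotone path through both must visit P₁ then P₂; paths through both = C(22, 11)·C(4, 3)·C(11, 5) = 1303638336. Avoid both = 17672631900 − 4539454920 − 4461857400 + 1303638336 = 9974957916.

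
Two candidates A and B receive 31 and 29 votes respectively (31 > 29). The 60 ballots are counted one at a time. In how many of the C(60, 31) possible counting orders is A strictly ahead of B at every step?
Strict-lead orderings = 3814986502092304

Total orderings of the 60 votes with 31 for A: C(60, 31) = 114449595062769120. By the Bertrand ballot formula (Cycle Lemma / reflection principle), the number of orderings in which A is strictly ahead of B throughout is (p − q)/(p + q) · C(p + q, p) = (31 − 29)/(31 + 29) · 114449595062769120 = 3814986502092304.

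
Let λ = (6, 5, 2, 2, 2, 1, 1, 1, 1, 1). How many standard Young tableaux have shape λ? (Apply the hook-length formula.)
# SYT of shape (6, 5, 2, 2, 2, 1, 1, 1, 1, 1) = 700367360

Hook-length formula: f^λ = n! / Π hook(c), product over all cells c of the Young diagram. For λ = (6, 5, 2, 2, 2, 1, 1, 1, 1, 1), n = 22 boxes. Hook lengths by row (left-to-right, top-to-bottom): [15, 9, 5, 4, 3, 1]; [13, 7, 3, 2, 1]; [9, 3]; [8, 2]; [7, 1]; [5]; [4]; [3]; [2]; [1]. Product of hooks = 1604873088000. So f^λ = 22! / 1604873088000 = 1124000727777607680000 / 1604873088000 = 700367360.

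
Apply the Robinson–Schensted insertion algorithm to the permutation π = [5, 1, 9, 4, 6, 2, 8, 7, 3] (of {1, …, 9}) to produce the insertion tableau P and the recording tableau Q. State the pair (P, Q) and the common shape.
P = [1, 2, 3, 7] / [4, 6] / [5, 8] / [9];  Q = [1, 3, 5, 7] / [2, 4] / [6, 8] / [9];  common shape = (4, 2, 2, 1)

Row-insert the values π_1, π_2, … into P one at a time, bumping the leftmost entry strictly greater than the inserted value down to the next row. The recording tableau Q records, in position (i, j), the step at which that cell was added to P.
  Insert 5 (step 1): P = [5];  Q = [1]
  Insert 1 (step 2): P = [1] / [5];  Q = [1] / [2]
  Insert 9 (step 3): P = [1, 9] / [5];  Q = [1, 3] / [2]
  Insert 4 (step 4): P = [1, 4] / [5, 9];  Q = [1, 3] / [2, 4]
  Insert 6 (step 5): P = [1, 4, 6] / [5, 9];  Q = [1, 3, 5] / [2, 4]
  Insert 2 (step 6): P = [1, 2, 6] / [4, 9] / [5];  Q = [1, 3, 5] / [2, 4] / [6]
  Insert 8 (step 7): P = [1, 2, 6, 8] / [4, 9] / [5];  Q = [1, 3, 5, 7] / [2, 4] / [6]
  Insert 7 (step 8): P = [1, 2, 6, 7] / [4, 8] / [5, 9];  Q = [1, 3, 5, 7] / [2, 4] / [6, 8]
  Insert 3 (step 9): P = [1, 2, 3, 7] / [4, 6] / [5, 8] / [9];  Q = [1, 3, 5, 7] / [2, 4] / [6, 8] / [9]
Final shape: (4, 2, 2, 1).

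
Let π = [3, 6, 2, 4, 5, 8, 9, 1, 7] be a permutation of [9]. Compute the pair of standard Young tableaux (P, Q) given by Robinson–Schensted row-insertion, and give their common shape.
P = [1, 4, 5, 7, 9] / [2, 6, 8] / [3];  Q = [1, 2, 5, 6, 7] / [3, 4, 9] / [8];  common shape = (5, 3, 1)

Row-insert the values π_1, π_2, … into P one at a time, bumping the leftmost entry strictly greater than the inserted value down to the next row. The recording tableau Q records, in position (i, j), the step at which that cell was added to P.
  Insert 3 (step 1): P = [3];  Q = [1]
  Insert 6 (step 2): P = [3, 6];  Q = [1, 2]
  Insert 2 (step 3): P = [2, 6] / [3];  Q = [1, 2] / [3]
  Insert 4 (step 4): P = [2, 4] / [3, 6];  Q = [1, 2] / [3, 4]
  Insert 5 (step 5): P = [2, 4, 5] / [3, 6];  Q = [1, 2, 5] / [3, 4]
  Insert 8 (step 6): P = [2, 4, 5, 8] / [3, 6];  Q = [1, 2, 5, 6] / [3, 4]
  Insert 9 (step 7): P = [2, 4, 5, 8, 9] / [3, 6];  Q = [1, 2, 5, 6, 7] / [3, 4]
  Insert 1 (step 8): P = [1, 4, 5, 8, 9] / [2, 6] / [3];  Q = [1, 2, 5, 6, 7] / [3, 4] / [8]
  Insert 7 (step 9): P = [1, 4, 5, 7, 9] / [2, 6, 8] / [3];  Q = [1, 2, 5, 6, 7] / [3, 4, 9] / [8]
Final shape: (5, 3, 1).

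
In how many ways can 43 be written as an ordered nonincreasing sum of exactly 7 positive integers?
p(43, 7 parts) = 4011

Partitions of n into exactly k parts are in bijection with partitions of n − k into at most k parts (subtract 1 from each part). So p(43, exactly 7) = p(36, parts ≤ 7). Computing via the recurrence p(m, j) = p(m, j−1) + p(m−j, j) gives 4011.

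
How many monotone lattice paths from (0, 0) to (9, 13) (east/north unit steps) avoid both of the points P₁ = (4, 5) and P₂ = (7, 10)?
Number of paths = 211338

Inclusion–exclusion. Total paths: C(22, 9) = 497420. Through P₁: C(9, 4)·C(13, 5) = 162162. Through P₂: C(17, 7)·C(5, 2) = 194480. Since P₁ is strictly southwest of P₂, a monotone path through both must visit P₁ then P₂; paths through both = C(9, 4)·C(8, 3)·C(5, 2) = 70560. Avoid both = 497420 − 162162 − 194480 + 70560 = 211338.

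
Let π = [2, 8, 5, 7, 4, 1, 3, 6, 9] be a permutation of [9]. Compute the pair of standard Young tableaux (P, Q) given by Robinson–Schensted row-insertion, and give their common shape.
P = [1, 3, 6, 9] / [2, 4, 7] / [5] / [8];  Q = [1, 2, 4, 9] / [3, 7, 8] / [5] / [6];  common shape = (4, 3, 1, 1)

Row-insert the values π_1, π_2, … into P one at a time, bumping the leftmost entry strictly greater than the inserted value down to the next row. The recording tableau Q records, in position (i, j), the step at which that cell was added to P.
  Insert 2 (step 1): P = [2];  Q = [1]
  Insert 8 (step 2): P = [2, 8];  Q = [1, 2]
  Insert 5 (step 3): P = [2, 5] / [8];  Q = [1, 2] / [3]
  Insert 7 (step 4): P = [2, 5, 7] / [8];  Q = [1, 2, 4] / [3]
  Insert 4 (step 5): P = [2, 4, 7] / [5] / [8];  Q = [1, 2, 4] / [3] / [5]
  Insert 1 (step 6): P = [1, 4, 7] / [2] / [5] / [8];  Q = [1, 2, 4] / [3] / [5] / [6]
  Insert 3 (step 7): P = [1, 3, 7] / [2, 4] / [5] / [8];  Q = [1, 2, 4] / [3, 7] / [5] / [6]
  Insert 6 (step 8): P = [1, 3, 6] / [2, 4, 7] / [5] / [8];  Q = [1, 2, 4] / [3, 7, 8] / [5] / [6]
  Insert 9 (step 9): P = [1, 3, 6, 9] / [2, 4, 7] / [5] / [8];  Q = [1, 2, 4, 9] / [3, 7, 8] / [5] / [6]
Final shape: (4, 3, 1, 1).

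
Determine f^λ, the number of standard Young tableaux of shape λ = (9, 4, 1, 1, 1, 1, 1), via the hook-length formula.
# SYT of shape (9, 4, 1, 1, 1, 1, 1) = 1089088

Hook-length formula: f^λ = n! / Π hook(c), product over all cells c of the Young diagram. For λ = (9, 4, 1, 1, 1, 1, 1), n = 18 boxes. Hook lengths by row (left-to-right, top-to-bottom): [15, 9, 8, 7, 5, 4, 3, 2, 1]; [9, 3, 2, 1]; [5]; [4]; [3]; [2]; [1]. Product of hooks = 5878656000. So f^λ = 18! / 5878656000 = 6402373705728000 / 5878656000 = 1089088.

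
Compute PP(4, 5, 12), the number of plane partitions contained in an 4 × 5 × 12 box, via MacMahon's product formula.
PP(4, 5, 12) = 1354627767168

Evaluate the triple product over i = 1..4, j = 1..5, k = 1..12. The factors are (2/1) · (3/2) · (4/3) · (5/4) · (6/5) · (7/6) · (8/7) · (9/8) · … (240 factors total). The numerators and denominators telescope so the product is an integer; carrying out the multiplication exactly gives PP(4, 5, 12) = 1354627767168.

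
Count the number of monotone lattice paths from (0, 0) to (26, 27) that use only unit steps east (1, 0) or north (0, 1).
Number of paths = 973469712824056

A monotone lattice path from (0, 0) to (26, 27) consists of 26 east steps and 27 north steps in some order, so it is determined by which 26 of the 53 steps are east. The count is C(53, 26) = 973469712824056.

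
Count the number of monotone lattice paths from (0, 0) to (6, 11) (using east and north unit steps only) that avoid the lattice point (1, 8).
Number of paths = 11872

Total paths from (0, 0) to (6, 11): C(17, 6) = 12376. Paths through (1, 8): (paths (0, 0) → (1, 8)) × (paths (1, 8) → (6, 11)) = C(9, 1) · C(8, 5) = 9 · 56 = 504. Avoidance count = 12376 − 504 = 11872.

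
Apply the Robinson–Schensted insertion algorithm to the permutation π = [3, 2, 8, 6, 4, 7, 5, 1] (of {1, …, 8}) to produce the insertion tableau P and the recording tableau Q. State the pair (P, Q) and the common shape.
P = [1, 4, 5] / [2, 6, 7] / [3] / [8];  Q = [1, 3, 6] / [2, 4, 7] / [5] / [8];  common shape = (3, 3, 1, 1)

Row-insert the values π_1, π_2, … into P one at a time, bumping the leftmost entry strictly greater than the inserted value down to the next row. The recording tableau Q records, in position (i, j), the step at which that cell was added to P.
  Insert 3 (step 1): P = [3];  Q = [1]
  Insert 2 (step 2): P = [2] / [3];  Q = [1] / [2]
  Insert 8 (step 3): P = [2, 8] / [3];  Q = [1, 3] / [2]
  Insert 6 (step 4): P = [2, 6] / [3, 8];  Q = [1, 3] / [2, 4]
  Insert 4 (step 5): P = [2, 4] / [3, 6] / [8];  Q = [1, 3] / [2, 4] / [5]
  Insert 7 (step 6): P = [2, 4, 7] / [3, 6] / [8];  Q = [1, 3, 6] / [2, 4] / [5]
  Insert 5 (step 7): P = [2, 4, 5] / [3, 6, 7] / [8];  Q = [1, 3, 6] / [2, 4, 7] / [5]
  Insert 1 (step 8): P = [1, 4, 5] / [2, 6, 7] / [3] / [8];  Q = [1, 3, 6] / [2, 4, 7] / [5] / [8]
Final shape: (3, 3, 1, 1).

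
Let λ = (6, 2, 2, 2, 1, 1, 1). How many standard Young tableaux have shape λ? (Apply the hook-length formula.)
# SYT of shape (6, 2, 2, 2, 1, 1, 1) = 75075

Hook-length formula: f^λ = n! / Π hook(c), product over all cells c of the Young diagram. For λ = (6, 2, 2, 2, 1, 1, 1), n = 15 boxes. Hook lengths by row (left-to-right, top-to-bottom): [12, 8, 4, 3, 2, 1]; [7, 3]; [6, 2]; [5, 1]; [3]; [2]; [1]. Product of hooks = 17418240. So f^λ = 15! / 17418240 = 1307674368000 / 17418240 = 75075.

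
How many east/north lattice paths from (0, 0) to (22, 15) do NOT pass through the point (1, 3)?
Number of paths = 7944930480

Total paths from (0, 0) to (22, 15): C(37, 22) = 9364199760. Paths through (1, 3): (paths (0, 0) → (1, 3)) × (paths (1, 3) → (22, 15)) = C(4, 1) · C(33, 21) = 4 · 354817320 = 1419269280. Avoidance count = 9364199760 − 1419269280 = 7944930480.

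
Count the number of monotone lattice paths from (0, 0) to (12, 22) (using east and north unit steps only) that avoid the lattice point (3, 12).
Number of paths = 506322050

Total paths from (0, 0) to (12, 22): C(34, 12) = 548354040. Paths through (3, 12): (paths (0, 0) → (3, 12)) × (paths (3, 12) → (12, 22)) = C(15, 3) · C(19, 9) = 455 · 92378 = 42031990. Avoidance count = 548354040 − 42031990 = 506322050.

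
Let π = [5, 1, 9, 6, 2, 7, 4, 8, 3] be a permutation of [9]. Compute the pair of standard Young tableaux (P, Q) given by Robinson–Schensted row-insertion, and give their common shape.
P = [1, 2, 3, 8] / [4, 6, 7] / [5] / [9];  Q = [1, 3, 6, 8] / [2, 4, 7] / [5] / [9];  common shape = (4, 3, 1, 1)

Row-insert the values π_1, π_2, … into P one at a time, bumping the leftmost entry strictly greater than the inserted value down to the next row. The recording tableau Q records, in position (i, j), the step at which that cell was added to P.
  Insert 5 (step 1): P = [5];  Q = [1]
  Insert 1 (step 2): P = [1] / [5];  Q = [1] / [2]
  Insert 9 (step 3): P = [1, 9] / [5];  Q = [1, 3] / [2]
  Insert 6 (step 4): P = [1, 6] / [5, 9];  Q = [1, 3] / [2, 4]
  Insert 2 (step 5): P = [1, 2] / [5, 6] / [9];  Q = [1, 3] / [2, 4] / [5]
  Insert 7 (step 6): P = [1, 2, 7] / [5, 6] / [9];  Q = [1, 3, 6] / [2, 4] / [5]
  Insert 4 (step 7): P = [1, 2, 4] / [5, 6, 7] / [9];  Q = [1, 3, 6] / [2, 4, 7] / [5]
  Insert 8 (step 8): P = [1, 2, 4, 8] / [5, 6, 7] / [9];  Q = [1, 3, 6, 8] / [2, 4, 7] / [5]
  Insert 3 (step 9): P = [1, 2, 3, 8] / [4, 6, 7] / [5] / [9];  Q = [1, 3, 6, 8] / [2, 4, 7] / [5] / [9]
Final shape: (4, 3, 1, 1).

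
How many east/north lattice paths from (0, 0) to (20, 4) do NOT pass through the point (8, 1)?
Number of paths = 6531

Total paths from (0, 0) to (20, 4): C(24, 20) = 10626. Paths through (8, 1): (paths (0, 0) → (8, 1)) × (paths (8, 1) → (20, 4)) = C(9, 8) · C(15, 12) = 9 · 455 = 4095. Avoidance count = 10626 − 4095 = 6531.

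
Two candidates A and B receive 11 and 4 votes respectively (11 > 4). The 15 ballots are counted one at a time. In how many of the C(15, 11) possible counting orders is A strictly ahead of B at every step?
Strict-lead orderings = 637

Total orderings of the 15 votes with 11 for A: C(15, 11) = 1365. By the Bertrand ballot formula (Cycle Lemma / reflection principle), the number of orderings in which A is strictly ahead of B throughout is (p − q)/(p + q) · C(p + q, p) = (11 − 4)/(11 + 4) · 1365 = 637.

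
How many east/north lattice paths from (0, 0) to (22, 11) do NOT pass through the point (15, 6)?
Number of paths = 150559632

Total paths from (0, 0) to (22, 11): C(33, 22) = 193536720. Paths through (15, 6): (paths (0, 0) → (15, 6)) × (paths (15, 6) → (22, 11)) = C(21, 15) · C(12, 7) = 54264 · 792 = 42977088. Avoidance count = 193536720 − 42977088 = 150559632.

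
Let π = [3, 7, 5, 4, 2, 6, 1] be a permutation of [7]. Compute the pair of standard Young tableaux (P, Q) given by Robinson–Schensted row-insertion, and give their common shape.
P = [1, 4, 6] / [2] / [3] / [5] / [7];  Q = [1, 2, 6] / [3] / [4] / [5] / [7];  common shape = (3, 1, 1, 1, 1)

Row-insert the values π_1, π_2, … into P one at a time, bumping the leftmost entry strictly greater than the inserted value down to the next row. The recording tableau Q records, in position (i, j), the step at which that cell was added to P.
  Insert 3 (step 1): P = [3];  Q = [1]
  Insert 7 (step 2): P = [3, 7];  Q = [1, 2]
  Insert 5 (step 3): P = [3, 5] / [7];  Q = [1, 2] / [3]
  Insert 4 (step 4): P = [3, 4] / [5] / [7];  Q = [1, 2] / [3] / [4]
  Insert 2 (step 5): P = [2, 4] / [3] / [5] / [7];  Q = [1, 2] / [3] / [4] / [5]
  Insert 6 (step 6): P = [2, 4, 6] / [3] / [5] / [7];  Q = [1, 2, 6] / [3] / [4] / [5]
  Insert 1 (step 7): P = [1, 4, 6] / [2] / [3] / [5] / [7];  Q = [1, 2, 6] / [3] / [4] / [5] / [7]
Final shape: (3, 1, 1, 1, 1).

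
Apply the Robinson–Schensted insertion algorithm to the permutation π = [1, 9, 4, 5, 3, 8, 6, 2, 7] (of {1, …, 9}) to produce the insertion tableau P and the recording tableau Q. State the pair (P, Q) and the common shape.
P = [1, 2, 5, 6, 7] / [3, 8] / [4] / [9];  Q = [1, 2, 4, 6, 9] / [3, 7] / [5] / [8];  common shape = (5, 2, 1, 1)

Row-insert the values π_1, π_2, … into P one at a time, bumping the leftmost entry strictly greater than the inserted value down to the next row. The recording tableau Q records, in position (i, j), the step at which that cell was added to P.
  Insert 1 (step 1): P = [1];  Q = [1]
  Insert 9 (step 2): P = [1, 9];  Q = [1, 2]
  Insert 4 (step 3): P = [1, 4] / [9];  Q = [1, 2] / [3]
  Insert 5 (step 4): P = [1, 4, 5] / [9];  Q = [1, 2, 4] / [3]
  Insert 3 (step 5): P = [1, 3, 5] / [4] / [9];  Q = [1, 2, 4] / [3] / [5]
  Insert 8 (step 6): P = [1, 3, 5, 8] / [4] / [9];  Q = [1, 2, 4, 6] / [3] / [5]
  Insert 6 (step 7): P = [1, 3, 5, 6] / [4, 8] / [9];  Q = [1, 2, 4, 6] / [3, 7] / [5]
  Insert 2 (step 8): P = [1, 2, 5, 6] / [3, 8] / [4] / [9];  Q = [1, 2, 4, 6] / [3, 7] / [5] / [8]
  Insert 7 (step 9): P = [1, 2, 5, 6, 7] / [3, 8] / [4] / [9];  Q = [1, 2, 4, 6, 9] / [3, 7] / [5] / [8]
Final shape: (5, 2, 1, 1).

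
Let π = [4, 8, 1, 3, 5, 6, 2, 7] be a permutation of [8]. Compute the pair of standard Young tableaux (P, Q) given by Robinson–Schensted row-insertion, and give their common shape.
P = [1, 2, 5, 6, 7] / [3, 8] / [4];  Q = [1, 2, 5, 6, 8] / [3, 4] / [7];  common shape = (5, 2, 1)

Row-insert the values π_1, π_2, … into P one at a time, bumping the leftmost entry strictly greater than the inserted value down to the next row. The recording tableau Q records, in position (i, j), the step at which that cell was added to P.
  Insert 4 (step 1): P = [4];  Q = [1]
  Insert 8 (step 2): P = [4, 8];  Q = [1, 2]
  Insert 1 (step 3): P = [1, 8] / [4];  Q = [1, 2] / [3]
  Insert 3 (step 4): P = [1, 3] / [4, 8];  Q = [1, 2] / [3, 4]
  Insert 5 (step 5): P = [1, 3, 5] / [4, 8];  Q = [1, 2, 5] / [3, 4]
  Insert 6 (step 6): P = [1, 3, 5, 6] / [4, 8];  Q = [1, 2, 5, 6] / [3, 4]
  Insert 2 (step 7): P = [1, 2, 5, 6] / [3, 8] / [4];  Q = [1, 2, 5, 6] / [3, 4] / [7]
  Insert 7 (step 8): P = [1, 2, 5, 6, 7] / [3, 8] / [4];  Q = [1, 2, 5, 6, 8] / [3, 4] / [7]
Final shape: (5, 2, 1).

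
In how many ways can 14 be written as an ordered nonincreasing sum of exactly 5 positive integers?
p(14, 5 parts) = 23

Partitions of n into exactly k parts ↔ partitions of n − k into at most k parts (subtract 1 from each part). For n = 14, k = 5, the partitions are: 10+1+1+1+1, 9+2+1+1+1, 8+3+1+1+1, 8+2+2+1+1, 7+4+1+1+1, 7+3+2+1+1, 7+2+2+2+1, 6+5+1+1+1, 6+4+2+1+1, 6+3+3+1+1, 6+3+2+2+1, 6+2+2+2+2, 5+5+2+1+1, 5+4+3+1+1, 5+4+2+2+1, 5+3+3+2+1, 5+3+2+2+2, 4+4+4+1+1, 4+4+3+2+1, 4+4+2+2+2, 4+3+3+3+1, 4+3+3+2+2, 3+3+3+3+2. Count = 23.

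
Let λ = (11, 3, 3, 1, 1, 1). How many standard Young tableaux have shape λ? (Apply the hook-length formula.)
# SYT of shape (11, 3, 3, 1, 1, 1) = 9447750

Hook-length formula: f^λ = n! / Π hook(c), product over all cells c of the Young diagram. For λ = (11, 3, 3, 1, 1, 1), n = 20 boxes. Hook lengths by row (left-to-right, top-to-bottom): [16, 12, 11, 8, 7, 6, 5, 4, 3, 2, 1]; [7, 3, 2]; [6, 2, 1]; [3]; [2]; [1]. Product of hooks = 257511260160. So f^λ = 20! / 257511260160 = 2432902008176640000 / 257511260160 = 9447750.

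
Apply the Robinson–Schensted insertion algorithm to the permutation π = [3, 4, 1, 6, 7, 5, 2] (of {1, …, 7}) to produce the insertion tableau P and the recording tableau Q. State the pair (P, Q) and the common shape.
P = [1, 2, 5, 7] / [3, 4] / [6];  Q = [1, 2, 4, 5] / [3, 6] / [7];  common shape = (4, 2, 1)

Row-insert the values π_1, π_2, … into P one at a time, bumping the leftmost entry strictly greater than the inserted value down to the next row. The recording tableau Q records, in position (i, j), the step at which that cell was added to P.
  Insert 3 (step 1): P = [3];  Q = [1]
  Insert 4 (step 2): P = [3, 4];  Q = [1, 2]
  Insert 1 (step 3): P = [1, 4] / [3];  Q = [1, 2] / [3]
  Insert 6 (step 4): P = [1, 4, 6] / [3];  Q = [1, 2, 4] / [3]
  Insert 7 (step 5): P = [1, 4, 6, 7] / [3];  Q = [1, 2, 4, 5] / [3]
  Insert 5 (step 6): P = [1, 4, 5, 7] / [3, 6];  Q = [1, 2, 4, 5] / [3, 6]
  Insert 2 (step 7): P = [1, 2, 5, 7] / [3, 4] / [6];  Q = [1, 2, 4, 5] / [3, 6] / [7]
Final shape: (4, 2, 1).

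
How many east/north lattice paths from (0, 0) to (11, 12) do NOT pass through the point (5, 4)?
Number of paths = 973700

Total paths from (0, 0) to (11, 12): C(23, 11) = 1352078. Paths through (5, 4): (paths (0, 0) → (5, 4)) × (paths (5, 4) → (11, 12)) = C(9, 5) · C(14, 6) = 126 · 3003 = 378378. Avoidance count = 1352078 − 378378 = 973700.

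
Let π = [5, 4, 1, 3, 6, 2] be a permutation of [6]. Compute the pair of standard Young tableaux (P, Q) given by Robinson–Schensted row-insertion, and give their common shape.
P = [1, 2, 6] / [3] / [4] / [5];  Q = [1, 4, 5] / [2] / [3] / [6];  common shape = (3, 1, 1, 1)

Row-insert the values π_1, π_2, … into P one at a time, bumping the leftmost entry strictly greater than the inserted value down to the next row. The recording tableau Q records, in position (i, j), the step at which that cell was added to P.
  Insert 5 (step 1): P = [5];  Q = [1]
  Insert 4 (step 2): P = [4] / [5];  Q = [1] / [2]
  Insert 1 (step 3): P = [1] / [4] / [5];  Q = [1] / [2] / [3]
  Insert 3 (step 4): P = [1, 3] / [4] / [5];  Q = [1, 4] / [2] / [3]
  Insert 6 (step 5): P = [1, 3, 6] / [4] / [5];  Q = [1, 4, 5] / [2] / [3]
  Insert 2 (step 6): P = [1, 2, 6] / [3] / [4] / [5];  Q = [1, 4, 5] / [2] / [3] / [6]
Final shape: (3, 1, 1, 1).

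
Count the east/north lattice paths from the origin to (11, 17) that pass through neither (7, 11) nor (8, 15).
Number of paths = 11479200

Inclusion–exclusion. Total paths: C(28, 11) = 21474180. Through P₁: C(18, 7)·C(10, 4) = 6683040. Through P₂: C(23, 8)·C(5, 3) = 4903140. Since P₁ is strictly southwest of P₂, a monotone path through both must visit P₁ then P₂; paths through both = C(18, 7)·C(5, 1)·C(5, 3) = 1591200. Avoid both = 21474180 − 6683040 − 4903140 + 1591200 = 11479200.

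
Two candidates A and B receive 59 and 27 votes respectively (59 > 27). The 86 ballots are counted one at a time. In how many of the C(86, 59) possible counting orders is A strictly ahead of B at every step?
Strict-lead orderings = 5969617244675945172480

Total orderings of the 86 votes with 59 for A: C(86, 59) = 16043346345066602651040. By the Bertrand ballot formula (Cycle Lemma / reflection principle), the number of orderings in which A is strictly ahead of B throughout is (p − q)/(p + q) · C(p + q, p) = (59 − 27)/(59 + 27) · 16043346345066602651040 = 5969617244675945172480.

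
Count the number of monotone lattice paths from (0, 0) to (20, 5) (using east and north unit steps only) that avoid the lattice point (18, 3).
Number of paths = 45150

Total paths from (0, 0) to (20, 5): C(25, 20) = 53130. Paths through (18, 3): (paths (0, 0) → (18, 3)) × (paths (18, 3) → (20, 5)) = C(21, 18) · C(4, 2) = 1330 · 6 = 7980. Avoidance count = 53130 − 7980 = 45150.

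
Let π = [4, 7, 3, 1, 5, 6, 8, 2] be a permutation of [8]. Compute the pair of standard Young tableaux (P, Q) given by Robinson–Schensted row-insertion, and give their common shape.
P = [1, 2, 6, 8] / [3, 5] / [4, 7];  Q = [1, 2, 6, 7] / [3, 5] / [4, 8];  common shape = (4, 2, 2)

Row-insert the values π_1, π_2, … into P one at a time, bumping the leftmost entry strictly greater than the inserted value down to the next row. The recording tableau Q records, in position (i, j), the step at which that cell was added to P.
  Insert 4 (step 1): P = [4];  Q = [1]
  Insert 7 (step 2): P = [4, 7];  Q = [1, 2]
  Insert 3 (step 3): P = [3, 7] / [4];  Q = [1, 2] / [3]
  Insert 1 (step 4): P = [1, 7] / [3] / [4];  Q = [1, 2] / [3] / [4]
  Insert 5 (step 5): P = [1, 5] / [3, 7] / [4];  Q = [1, 2] / [3, 5] / [4]
  Insert 6 (step 6): P = [1, 5, 6] / [3, 7] / [4];  Q = [1, 2, 6] / [3, 5] / [4]
  Insert 8 (step 7): P = [1, 5, 6, 8] / [3, 7] / [4];  Q = [1, 2, 6, 7] / [3, 5] / [4]
  Insert 2 (step 8): P = [1, 2, 6, 8] / [3, 5] / [4, 7];  Q = [1, 2, 6, 7] / [3, 5] / [4, 8]
Final shape: (4, 2, 2).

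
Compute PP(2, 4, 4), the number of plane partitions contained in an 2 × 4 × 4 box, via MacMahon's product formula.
PP(2, 4, 4) = 1764

Evaluate the triple product over i = 1..2, j = 1..4, k = 1..4. The factors are (2/1) · (3/2) · (4/3) · (5/4) · (3/2) · (4/3) · (5/4) · (6/5) · … (32 factors total). The numerators and denominators telescope so the product is an integer; carrying out the multiplication exactly gives PP(2, 4, 4) = 1764.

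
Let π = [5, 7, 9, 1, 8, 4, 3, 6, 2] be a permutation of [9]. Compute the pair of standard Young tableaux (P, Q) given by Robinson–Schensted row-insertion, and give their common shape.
P = [1, 2, 6] / [3, 7, 8] / [4] / [5] / [9];  Q = [1, 2, 3] / [4, 5, 8] / [6] / [7] / [9];  common shape = (3, 3, 1, 1, 1)

Row-insert the values π_1, π_2, … into P one at a time, bumping the leftmost entry strictly greater than the inserted value down to the next row. The recording tableau Q records, in position (i, j), the step at which that cell was added to P.
  Insert 5 (step 1): P = [5];  Q = [1]
  Insert 7 (step 2): P = [5, 7];  Q = [1, 2]
  Insert 9 (step 3): P = [5, 7, 9];  Q = [1, 2, 3]
  Insert 1 (step 4): P = [1, 7, 9] / [5];  Q = [1, 2, 3] / [4]
  Insert 8 (step 5): P = [1, 7, 8] / [5, 9];  Q = [1, 2, 3] / [4, 5]
  Insert 4 (step 6): P = [1, 4, 8] / [5, 7] / [9];  Q = [1, 2, 3] / [4, 5] / [6]
  Insert 3 (step 7): P = [1, 3, 8] / [4, 7] / [5] / [9];  Q = [1, 2, 3] / [4, 5] / [6] / [7]
  Insert 6 (step 8): P = [1, 3, 6] / [4, 7, 8] / [5] / [9];  Q = [1, 2, 3] / [4, 5, 8] / [6] / [7]
  Insert 2 (step 9): P = [1, 2, 6] / [3, 7, 8] / [4] / [5] / [9];  Q = [1, 2, 3] / [4, 5, 8] / [6] / [7] / [9]
Final shape: (3, 3, 1, 1, 1).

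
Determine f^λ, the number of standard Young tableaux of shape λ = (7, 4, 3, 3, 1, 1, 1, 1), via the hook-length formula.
# SYT of shape (7, 4, 3, 3, 1, 1, 1, 1) = 523783260

Hook-length formula: f^λ = n! / Π hook(c), product over all cells c of the Young diagram. For λ = (7, 4, 3, 3, 1, 1, 1, 1), n = 21 boxes. Hook lengths by row (left-to-right, top-to-bottom): [14, 9, 8, 5, 3, 2, 1]; [10, 5, 4, 1]; [8, 3, 2]; [7, 2, 1]; [4]; [3]; [2]; [1]. Product of hooks = 97542144000. So f^λ = 21! / 97542144000 = 51090942171709440000 / 97542144000 = 523783260.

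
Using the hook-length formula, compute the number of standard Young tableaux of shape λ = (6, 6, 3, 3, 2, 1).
# SYT of shape (6, 6, 3, 3, 2, 1) = 493802400

Hook-length formula: f^λ = n! / Π hook(c), product over all cells c of the Young diagram. For λ = (6, 6, 3, 3, 2, 1), n = 21 boxes. Hook lengths by row (left-to-right, top-to-bottom): [11, 9, 7, 4, 3, 2]; [10, 8, 6, 3, 2, 1]; [6, 4, 2]; [5, 3, 1]; [3, 1]; [1]. Product of hooks = 103464345600. So f^λ = 21! / 103464345600 = 51090942171709440000 / 103464345600 = 493802400.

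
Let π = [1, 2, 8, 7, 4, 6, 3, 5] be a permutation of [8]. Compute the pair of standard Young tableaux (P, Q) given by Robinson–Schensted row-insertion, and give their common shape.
P = [1, 2, 3, 5] / [4, 6] / [7] / [8];  Q = [1, 2, 3, 6] / [4, 8] / [5] / [7];  common shape = (4, 2, 1, 1)

Row-insert the values π_1, π_2, … into P one at a time, bumping the leftmost entry strictly greater than the inserted value down to the next row. The recording tableau Q records, in position (i, j), the step at which that cell was added to P.
  Insert 1 (step 1): P = [1];  Q = [1]
  Insert 2 (step 2): P = [1, 2];  Q = [1, 2]
  Insert 8 (step 3): P = [1, 2, 8];  Q = [1, 2, 3]
  Insert 7 (step 4): P = [1, 2, 7] / [8];  Q = [1, 2, 3] / [4]
  Insert 4 (step 5): P = [1, 2, 4] / [7] / [8];  Q = [1, 2, 3] / [4] / [5]
  Insert 6 (step 6): P = [1, 2, 4, 6] / [7] / [8];  Q = [1, 2, 3, 6] / [4] / [5]
  Insert 3 (step 7): P = [1, 2, 3, 6] / [4] / [7] / [8];  Q = [1, 2, 3, 6] / [4] / [5] / [7]
  Insert 5 (step 8): P = [1, 2, 3, 5] / [4, 6] / [7] / [8];  Q = [1, 2, 3, 6] / [4, 8] / [5] / [7]
Final shape: (4, 2, 1, 1).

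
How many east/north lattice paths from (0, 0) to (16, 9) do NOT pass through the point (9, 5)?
Number of paths = 1382315

Total paths from (0, 0) to (16, 9): C(25, 16) = 2042975. Paths through (9, 5): (paths (0, 0) → (9, 5)) × (paths (9, 5) → (16, 9)) = C(14, 9) · C(11, 7) = 2002 · 330 = 660660. Avoidance count = 2042975 − 660660 = 1382315.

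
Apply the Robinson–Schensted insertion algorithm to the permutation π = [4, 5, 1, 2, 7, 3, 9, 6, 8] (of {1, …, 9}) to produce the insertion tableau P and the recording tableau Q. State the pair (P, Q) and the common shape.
P = [1, 2, 3, 6, 8] / [4, 5, 7, 9];  Q = [1, 2, 5, 7, 9] / [3, 4, 6, 8];  common shape = (5, 4)

Row-insert the values π_1, π_2, … into P one at a time, bumping the leftmost entry strictly greater than the inserted value down to the next row. The recording tableau Q records, in position (i, j), the step at which that cell was added to P.
  Insert 4 (step 1): P = [4];  Q = [1]
  Insert 5 (step 2): P = [4, 5];  Q = [1, 2]
  Insert 1 (step 3): P = [1, 5] / [4];  Q = [1, 2] / [3]
  Insert 2 (step 4): P = [1, 2] / [4, 5];  Q = [1, 2] / [3, 4]
  Insert 7 (step 5): P = [1, 2, 7] / [4, 5];  Q = [1, 2, 5] / [3, 4]
  Insert 3 (step 6): P = [1, 2, 3] / [4, 5, 7];  Q = [1, 2, 5] / [3, 4, 6]
  Insert 9 (step 7): P = [1, 2, 3, 9] / [4, 5, 7];  Q = [1, 2, 5, 7] / [3, 4, 6]
  Insert 6 (step 8): P = [1, 2, 3, 6] / [4, 5, 7, 9];  Q = [1, 2, 5, 7] / [3, 4, 6, 8]
  Insert 8 (step 9): P = [1, 2, 3, 6, 8] / [4, 5, 7, 9];  Q = [1, 2, 5, 7, 9] / [3, 4, 6, 8]
Final shape: (5, 4).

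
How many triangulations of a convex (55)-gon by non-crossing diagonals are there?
C_53 = 116157871455782434250553845880

These polygon triangulations are counted by the Catalan number C_n = (1/(n + 1)) · C(2n, n). For n = 53: C_53 = (1/54) · C(106, 53) = 6272525058612251449529907677520/54 = 116157871455782434250553845880.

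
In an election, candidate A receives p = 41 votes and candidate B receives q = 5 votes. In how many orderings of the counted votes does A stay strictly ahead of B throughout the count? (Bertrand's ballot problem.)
Strict-lead orderings = 1072764

Total orderings of the 46 votes with 41 for A: C(46, 41) = 1370754. By the Bertrand ballot formula (Cycle Lemma / reflection principle), the number of orderings in which A is strictly ahead of B throughout is (p − q)/(p + q) · C(p + q, p) = (41 − 5)/(41 + 5) · 1370754 = 1072764.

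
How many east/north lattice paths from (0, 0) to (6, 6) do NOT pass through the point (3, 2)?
Number of paths = 574

Total paths from (0, 0) to (6, 6): C(12, 6) = 924. Paths through (3, 2): (paths (0, 0) → (3, 2)) × (paths (3, 2) → (6, 6)) = C(5, 3) · C(7, 3) = 10 · 35 = 350. Avoidance count = 924 − 350 = 574.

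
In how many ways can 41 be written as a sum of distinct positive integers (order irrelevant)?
q(41) = 1260

A partition into distinct parts is a strictly decreasing sequence summing to n. The recurrence d(n, m) = d(n, m−1) + d(n−m, m−1) (use part m at most once) with q(n) = d(n, n) gives q(41) = 1260. (Euler's theorem: # distinct-part partitions = # odd-part partitions.)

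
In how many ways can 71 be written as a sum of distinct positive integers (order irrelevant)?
q(71) = 32992

A partition into distinct parts is a strictly decreasing sequence summing to n. The recurrence d(n, m) = d(n, m−1) + d(n−m, m−1) (use part m at most once) with q(n) = d(n, n) gives q(71) = 32992. (Euler's theorem: # distinct-part partitions = # odd-part partitions.)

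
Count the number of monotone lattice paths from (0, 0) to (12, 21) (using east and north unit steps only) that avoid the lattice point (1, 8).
Number of paths = 332352024

Total paths from (0, 0) to (12, 21): C(33, 12) = 354817320. Paths through (1, 8): (paths (0, 0) → (1, 8)) × (paths (1, 8) → (12, 21)) = C(9, 1) · C(24, 11) = 9 · 2496144 = 22465296. Avoidance count = 354817320 − 22465296 = 332352024.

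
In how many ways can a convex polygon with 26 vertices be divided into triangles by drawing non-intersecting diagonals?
C_24 = 1289904147324

These polygon triangulations are counted by the Catalan number C_n = (1/(n + 1)) · C(2n, n). For n = 24: C_24 = (1/25) · C(48, 24) = 32247603683100/25 = 1289904147324.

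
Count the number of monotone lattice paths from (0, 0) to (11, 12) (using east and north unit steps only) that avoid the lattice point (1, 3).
Number of paths = 982566

Total paths from (0, 0) to (11, 12): C(23, 11) = 1352078. Paths through (1, 3): (paths (0, 0) → (1, 3)) × (paths (1, 3) → (11, 12)) = C(4, 1) · C(19, 10) = 4 · 92378 = 369512. Avoidance count = 1352078 − 369512 = 982566.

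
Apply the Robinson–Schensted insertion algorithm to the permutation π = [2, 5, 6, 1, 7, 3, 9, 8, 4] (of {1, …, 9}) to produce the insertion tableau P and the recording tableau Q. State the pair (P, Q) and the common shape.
P = [1, 3, 4, 7, 8] / [2, 5, 6] / [9];  Q = [1, 2, 3, 5, 7] / [4, 6, 8] / [9];  common shape = (5, 3, 1)

Row-insert the values π_1, π_2, … into P one at a time, bumping the leftmost entry strictly greater than the inserted value down to the next row. The recording tableau Q records, in position (i, j), the step at which that cell was added to P.
  Insert 2 (step 1): P = [2];  Q = [1]
  Insert 5 (step 2): P = [2, 5];  Q = [1, 2]
  Insert 6 (step 3): P = [2, 5, 6];  Q = [1, 2, 3]
  Insert 1 (step 4): P = [1, 5, 6] / [2];  Q = [1, 2, 3] / [4]
  Insert 7 (step 5): P = [1, 5, 6, 7] / [2];  Q = [1, 2, 3, 5] / [4]
  Insert 3 (step 6): P = [1, 3, 6, 7] / [2, 5];  Q = [1, 2, 3, 5] / [4, 6]
  Insert 9 (step 7): P = [1, 3, 6, 7, 9] / [2, 5];  Q = [1, 2, 3, 5, 7] / [4, 6]
  Insert 8 (step 8): P = [1, 3, 6, 7, 8] / [2, 5, 9];  Q = [1, 2, 3, 5, 7] / [4, 6, 8]
  Insert 4 (step 9): P = [1, 3, 4, 7, 8] / [2, 5, 6] / [9];  Q = [1, 2, 3, 5, 7] / [4, 6, 8] / [9]
Final shape: (5, 3, 1).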